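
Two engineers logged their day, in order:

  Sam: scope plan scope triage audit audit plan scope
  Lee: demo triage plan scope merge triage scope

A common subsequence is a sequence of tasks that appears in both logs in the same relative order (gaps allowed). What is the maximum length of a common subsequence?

One common subsequence of length 4: plan at Sam[2]=Lee[3]; then scope at Sam[3]=Lee[4]; then triage at Sam[4]=Lee[6]; then scope at Sam[8]=Lee[7]. The LCS DP gives dp[8][7] = 4, so this is optimal.

4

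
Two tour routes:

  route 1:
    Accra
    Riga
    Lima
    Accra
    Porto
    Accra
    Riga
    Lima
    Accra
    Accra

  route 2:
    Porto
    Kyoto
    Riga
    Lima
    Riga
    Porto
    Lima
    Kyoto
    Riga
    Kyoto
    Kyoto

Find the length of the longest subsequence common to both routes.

Match Riga [2,3], Lima [3,4], Porto [5,6], Riga [7,9] — 4 stops in the same relative order in both. Since dp[10][11] = 4, nothing longer is possible.

4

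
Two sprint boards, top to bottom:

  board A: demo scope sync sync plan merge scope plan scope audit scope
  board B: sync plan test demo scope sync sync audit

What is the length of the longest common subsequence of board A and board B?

One common subsequence of length 5: demo (board A #1, board B #4), scope (board A #2, board B #5), sync (board A #3, board B #6), sync (board A #4, board B #7), audit (board A #10, board B #8). dp[11][8] = 5 confirms this is the maximum.

5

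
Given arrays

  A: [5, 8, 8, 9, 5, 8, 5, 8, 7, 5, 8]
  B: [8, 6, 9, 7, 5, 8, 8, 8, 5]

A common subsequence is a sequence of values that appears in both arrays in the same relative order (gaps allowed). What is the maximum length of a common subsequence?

Taking 8 (A #2, B #1) → 9 (A #4, B #3) → 5 (A #5, B #5) → 8 (A #6, B #7) → 8 (A #8, B #8) → 5 (A #10, B #9) gives a common subsequence of length 6. The LCS DP gives dp[11][9] = 6, so this is optimal.

6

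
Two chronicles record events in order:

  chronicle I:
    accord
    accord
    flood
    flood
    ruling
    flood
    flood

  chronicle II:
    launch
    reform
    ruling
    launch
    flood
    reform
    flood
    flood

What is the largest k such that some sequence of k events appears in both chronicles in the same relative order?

3

Match flood (chronicle I #3, chronicle II #5); then flood (chronicle I #6, chronicle II #7); then flood (chronicle I #7, chronicle II #8) — 3 events in the same relative order in both, and the DP table's final entry dp[7][8] is also 3, so no common subsequence is longer.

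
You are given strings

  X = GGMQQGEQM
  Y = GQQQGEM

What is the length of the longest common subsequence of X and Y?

Taking G [1,1] → Q [4,3] → Q [5,4] → G [6,5] → E [7,6] → M [9,7] gives a common subsequence of length 6. The LCS DP gives dp[9][7] = 6, so this is optimal.

6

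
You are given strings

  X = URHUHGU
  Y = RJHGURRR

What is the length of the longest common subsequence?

Let dp[i][j] be the LCS length of the first i characters of X and the first j characters of Y. dp[i][j] = dp[i-1][j-1]+1 when the i-th and j-th characters match, else max(dp[i-1][j], dp[i][j-1]).
    ·  R  J  H  G  U  R  R  R
 ·  0  0  0  0  0  0  0  0  0
 U  0  0  0  0  0  1  1  1  1
 R  0  1  1  1  1  1  2  2  2
 H  0  1  1  2  2  2  2  2  2
 U  0  1  1  2  2  3  3  3  3
 H  0  1  1  2  2  3  3  3  3
 G  0  1  1  2  3  3  3  3  3
 U  0  1  1  2  3  4  4  4  4
dp[7][8] = 4. One LCS (by backtracking along matches): RHGU.

4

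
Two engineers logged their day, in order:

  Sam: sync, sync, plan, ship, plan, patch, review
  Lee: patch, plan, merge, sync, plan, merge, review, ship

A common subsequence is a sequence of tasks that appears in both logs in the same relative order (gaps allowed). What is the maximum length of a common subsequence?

3

Match sync at Sam[2]=Lee[4] → plan at Sam[3]=Lee[5] → ship at Sam[4]=Lee[8] — 3 tasks in the same relative order in both, and the DP table's final entry dp[7][8] is also 3, so no common subsequence is longer.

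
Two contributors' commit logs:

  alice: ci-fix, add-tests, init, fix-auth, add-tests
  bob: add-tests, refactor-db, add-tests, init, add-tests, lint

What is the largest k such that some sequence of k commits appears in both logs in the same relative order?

3

One common subsequence of length 3: add-tests at alice[2]=bob[3] → init at alice[3]=bob[4] → add-tests at alice[5]=bob[5]. Since dp[5][6] = 3, nothing longer is possible.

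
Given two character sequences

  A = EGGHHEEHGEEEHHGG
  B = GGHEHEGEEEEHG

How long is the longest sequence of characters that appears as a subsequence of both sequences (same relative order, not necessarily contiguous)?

One common subsequence of length 11: G at A[2]=B[1], then G at A[3]=B[2], then H at A[4]=B[3], then H at A[5]=B[5], then E at A[6]=B[6], then E at A[7]=B[8], then E at A[10]=B[9], then E at A[11]=B[10], then E at A[12]=B[11], then H at A[14]=B[12], then G at A[16]=B[13], and the DP table's final entry dp[16][13] is also 11, so no common subsequence is longer.

11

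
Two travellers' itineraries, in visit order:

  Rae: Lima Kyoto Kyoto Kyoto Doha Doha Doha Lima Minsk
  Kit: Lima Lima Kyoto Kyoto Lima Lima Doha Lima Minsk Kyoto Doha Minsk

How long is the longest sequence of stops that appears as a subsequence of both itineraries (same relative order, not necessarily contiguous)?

6

Match Lima [1,2], Kyoto [2,3], Kyoto [3,4], Kyoto [4,10], Doha [7,11], Minsk [9,12] — 6 stops in the same relative order in both. Since dp[9][12] = 6, nothing longer is possible.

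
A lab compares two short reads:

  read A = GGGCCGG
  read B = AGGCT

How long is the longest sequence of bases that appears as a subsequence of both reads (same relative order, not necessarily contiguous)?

Let dp[i][j] be the LCS length of the first i bases of read A and the first j bases of read B. dp[i][j] = dp[i-1][j-1]+1 when the i-th and j-th bases match, else max(dp[i-1][j], dp[i][j-1]).
    ·  A  G  G  C  T
 ·  0  0  0  0  0  0
 G  0  0  1  1  1  1
 G  0  0  1  2  2  2
 G  0  0  1  2  2  2
 C  0  0  1  2  3  3
 C  0  0  1  2  3  3
 G  0  0  1  2  3  3
 G  0  0  1  2  3  3
dp[7][5] = 3. One LCS (by backtracking along matches): GGC.

3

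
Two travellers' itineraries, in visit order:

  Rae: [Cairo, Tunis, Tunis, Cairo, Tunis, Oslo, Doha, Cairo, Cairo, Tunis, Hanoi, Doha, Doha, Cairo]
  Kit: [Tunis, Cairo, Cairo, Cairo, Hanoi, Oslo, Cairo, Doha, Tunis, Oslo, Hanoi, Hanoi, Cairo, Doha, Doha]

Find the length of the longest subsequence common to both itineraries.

8

Taking Cairo (Rae #1, Kit #3), then Cairo (Rae #4, Kit #4), then Oslo (Rae #6, Kit #6), then Doha (Rae #7, Kit #8), then Tunis (Rae #10, Kit #9), then Hanoi (Rae #11, Kit #12), then Doha (Rae #12, Kit #14), then Doha (Rae #13, Kit #15) gives a common subsequence of length 8. Since dp[14][15] = 8, nothing longer is possible.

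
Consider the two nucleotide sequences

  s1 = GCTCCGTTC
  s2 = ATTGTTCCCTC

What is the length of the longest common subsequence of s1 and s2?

6

Match G at s1[1]=s2[4]; then C at s1[2]=s2[7]; then C at s1[4]=s2[8]; then C at s1[5]=s2[9]; then T at s1[8]=s2[10]; then C at s1[9]=s2[11] — 6 bases in the same relative order in both. Since dp[9][11] = 6, nothing longer is possible.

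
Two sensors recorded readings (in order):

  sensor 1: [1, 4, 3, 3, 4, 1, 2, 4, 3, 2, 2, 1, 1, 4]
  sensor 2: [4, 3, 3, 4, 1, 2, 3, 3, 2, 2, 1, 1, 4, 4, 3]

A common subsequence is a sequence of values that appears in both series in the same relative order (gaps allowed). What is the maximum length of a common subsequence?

12

Match 4 [2,1], 3 [3,2], 3 [4,3], 4 [5,4], 1 [6,5], 2 [7,6], 3 [9,8], 2 [10,9], 2 [11,10], 1 [12,11], 1 [13,12], 4 [14,14] — 12 values in the same relative order in both, and the DP table's final entry dp[14][15] is also 12, so no common subsequence is longer.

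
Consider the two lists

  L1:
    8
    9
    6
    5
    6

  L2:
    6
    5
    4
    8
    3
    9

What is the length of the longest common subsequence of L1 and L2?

Pick 8 [1,4], then 9 [2,6]; all 2 values appear in both, in order. Since dp[5][6] = 2, nothing longer is possible.

2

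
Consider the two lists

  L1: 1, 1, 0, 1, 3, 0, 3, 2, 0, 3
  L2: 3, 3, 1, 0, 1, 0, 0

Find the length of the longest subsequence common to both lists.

5

Pick 1 at L1[2]=L2[3]; then 0 at L1[3]=L2[4]; then 1 at L1[4]=L2[5]; then 0 at L1[6]=L2[6]; then 0 at L1[9]=L2[7]; all 5 values appear in both, in order. The LCS DP gives dp[10][7] = 5, so this is optimal.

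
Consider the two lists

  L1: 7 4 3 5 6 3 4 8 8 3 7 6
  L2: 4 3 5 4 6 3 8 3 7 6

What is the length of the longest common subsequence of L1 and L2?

9

Taking 4 at L1[2]=L2[1], then 3 at L1[3]=L2[2], then 5 at L1[4]=L2[3], then 6 at L1[5]=L2[5], then 3 at L1[6]=L2[6], then 8 at L1[9]=L2[7], then 3 at L1[10]=L2[8], then 7 at L1[11]=L2[9], then 6 at L1[12]=L2[10] gives a common subsequence of length 9, and the DP table's final entry dp[12][10] is also 9, so no common subsequence is longer.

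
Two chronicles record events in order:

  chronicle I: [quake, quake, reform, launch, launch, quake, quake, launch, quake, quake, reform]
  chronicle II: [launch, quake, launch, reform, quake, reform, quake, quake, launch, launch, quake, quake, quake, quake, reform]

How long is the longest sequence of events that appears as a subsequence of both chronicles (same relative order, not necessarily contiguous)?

Taking quake [1,2] → quake [2,5] → reform [3,6] → launch [4,9] → launch [5,10] → quake [6,11] → quake [7,12] → quake [9,13] → quake [10,14] → reform [11,15] gives a common subsequence of length 10. Since dp[11][15] = 10, nothing longer is possible.

10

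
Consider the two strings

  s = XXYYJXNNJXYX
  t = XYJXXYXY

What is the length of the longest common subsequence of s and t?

7

Let dp[i][j] be the LCS length of the first i characters of s and the first j characters of t. dp[i][j] = dp[i-1][j-1]+1 when the i-th and j-th characters match, else max(dp[i-1][j], dp[i][j-1]).
    ·  X  Y  J  X  X  Y  X  Y
 ·  0  0  0  0  0  0  0  0  0
 X  0  1  1  1  1  1  1  1  1
 X  0  1  1  1  2  2  2  2  2
 Y  0  1  2  2  2  2  3  3  3
 Y  0  1  2  2  2  2  3  3  4
 J  0  1  2  3  3  3  3  3  4
 X  0  1  2  3  4  4  4  4  4
 N  0  1  2  3  4  4  4  4  4
 N  0  1  2  3  4  4  4  4  4
 J  0  1  2  3  4  4  4  4  4
 X  0  1  2  3  4  5  5  5  5
 Y  0  1  2  3  4  5  6  6  6
 X  0  1  2  3  4  5  6  7  7
dp[12][8] = 7. One LCS (by backtracking along matches): XYJXXYX.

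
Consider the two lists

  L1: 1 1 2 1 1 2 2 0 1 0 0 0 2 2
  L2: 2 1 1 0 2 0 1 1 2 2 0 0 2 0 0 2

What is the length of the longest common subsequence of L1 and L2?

One common subsequence of length 12: 1 (L1 #1, L2 #2) → 1 (L1 #2, L2 #3) → 2 (L1 #3, L2 #5) → 1 (L1 #4, L2 #7) → 1 (L1 #5, L2 #8) → 2 (L1 #6, L2 #9) → 2 (L1 #7, L2 #10) → 0 (L1 #8, L2 #11) → 0 (L1 #10, L2 #12) → 0 (L1 #11, L2 #14) → 0 (L1 #12, L2 #15) → 2 (L1 #14, L2 #16), and the DP table's final entry dp[14][16] is also 12, so no common subsequence is longer.

12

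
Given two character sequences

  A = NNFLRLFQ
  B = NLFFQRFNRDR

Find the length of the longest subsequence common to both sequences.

4

Pick N [1,1], F [3,4], R [5,6], F [7,7]; all 4 characters appear in both, in order, and the DP table's final entry dp[8][11] is also 4, so no common subsequence is longer.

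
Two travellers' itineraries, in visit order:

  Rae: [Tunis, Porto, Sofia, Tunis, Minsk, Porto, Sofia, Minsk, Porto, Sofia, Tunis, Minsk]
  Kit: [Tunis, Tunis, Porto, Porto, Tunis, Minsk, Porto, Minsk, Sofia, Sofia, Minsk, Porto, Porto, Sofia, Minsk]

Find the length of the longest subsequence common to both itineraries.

One common subsequence of length 10: Tunis (Rae #1, Kit #2), Porto (Rae #2, Kit #4), Tunis (Rae #4, Kit #5), Minsk (Rae #5, Kit #6), Porto (Rae #6, Kit #7), Sofia (Rae #7, Kit #10), Minsk (Rae #8, Kit #11), Porto (Rae #9, Kit #13), Sofia (Rae #10, Kit #14), Minsk (Rae #12, Kit #15), and the DP table's final entry dp[12][15] is also 10, so no common subsequence is longer.

10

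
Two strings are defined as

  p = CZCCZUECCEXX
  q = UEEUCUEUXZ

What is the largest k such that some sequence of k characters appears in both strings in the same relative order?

One common subsequence of length 5: U [6,1], then E [7,3], then C [8,5], then E [10,7], then X [11,9], and the DP table's final entry dp[12][10] is also 5, so no common subsequence is longer.

5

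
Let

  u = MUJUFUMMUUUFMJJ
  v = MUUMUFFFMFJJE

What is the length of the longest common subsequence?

Match M [1,1]; then U [4,2]; then U [6,3]; then M [8,4]; then U [9,5]; then F [12,8]; then M [13,9]; then J [14,11]; then J [15,12] — 9 characters in the same relative order in both. dp[15][13] = 9 confirms this is the maximum.

9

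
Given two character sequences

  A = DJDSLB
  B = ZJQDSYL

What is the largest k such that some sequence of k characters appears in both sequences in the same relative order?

4

Let dp[i][j] be the LCS length of the first i characters of A and the first j characters of B. dp[i][j] = dp[i-1][j-1]+1 when the i-th and j-th characters match, else max(dp[i-1][j], dp[i][j-1]).
    ·  Z  J  Q  D  S  Y  L
 ·  0  0  0  0  0  0  0  0
 D  0  0  0  0  1  1  1  1
 J  0  0  1  1  1  1  1  1
 D  0  0  1  1  2  2  2  2
 S  0  0  1  1  2  3  3  3
 L  0  0  1  1  2  3  3  4
 B  0  0  1  1  2  3  3  4
dp[6][7] = 4. One LCS (by backtracking along matches): JDSL.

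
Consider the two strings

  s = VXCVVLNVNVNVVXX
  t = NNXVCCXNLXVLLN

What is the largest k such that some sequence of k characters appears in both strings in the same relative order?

One common subsequence of length 5: V at s[1]=t[4], X at s[2]=t[10], V at s[4]=t[11], L at s[6]=t[13], N at s[11]=t[14]. dp[15][14] = 5 confirms this is the maximum.

5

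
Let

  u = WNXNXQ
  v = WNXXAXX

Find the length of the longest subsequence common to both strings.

4

Let dp[i][j] be the LCS length of the first i characters of u and the first j characters of v. dp[i][j] = dp[i-1][j-1]+1 when the i-th and j-th characters match, else max(dp[i-1][j], dp[i][j-1]).
    ·  W  N  X  X  A  X  X
 ·  0  0  0  0  0  0  0  0
 W  0  1  1  1  1  1  1  1
 N  0  1  2  2  2  2  2  2
 X  0  1  2  3  3  3  3  3
 N  0  1  2  3  3  3  3  3
 X  0  1  2  3  4  4  4  4
 Q  0  1  2  3  4  4  4  4
dp[6][7] = 4. One LCS (by backtracking along matches): WNXX.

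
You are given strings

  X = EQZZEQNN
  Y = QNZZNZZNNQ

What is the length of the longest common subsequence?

5

Let dp[i][j] be the LCS length of the first i characters of X and the first j characters of Y. dp[i][j] = dp[i-1][j-1]+1 when the i-th and j-th characters match, else max(dp[i-1][j], dp[i][j-1]).
    ·  Q  N  Z  Z  N  Z  Z  N  N  Q
 ·  0  0  0  0  0  0  0  0  0  0  0
 E  0  0  0  0  0  0  0  0  0  0  0
 Q  0  1  1  1  1  1  1  1  1  1  1
 Z  0  1  1  2  2  2  2  2  2  2  2
 Z  0  1  1  2  3  3  3  3  3  3  3
 E  0  1  1  2  3  3  3  3  3  3  3
 Q  0  1  1  2  3  3  3  3  3  3  4
 N  0  1  2  2  3  4  4  4  4  4  4
 N  0  1  2  2  3  4  4  4  5  5  5
dp[8][10] = 5. One LCS (by backtracking along matches): QZZNN.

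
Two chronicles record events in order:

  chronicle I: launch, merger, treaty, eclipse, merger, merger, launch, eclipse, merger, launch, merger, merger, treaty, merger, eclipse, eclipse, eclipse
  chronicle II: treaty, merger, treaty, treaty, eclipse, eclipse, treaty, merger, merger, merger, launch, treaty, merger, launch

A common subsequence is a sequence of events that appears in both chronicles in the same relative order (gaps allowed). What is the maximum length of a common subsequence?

9

One common subsequence of length 9: merger at chronicle I[2]=chronicle II[2], then treaty at chronicle I[3]=chronicle II[4], then eclipse at chronicle I[4]=chronicle II[6], then merger at chronicle I[5]=chronicle II[8], then merger at chronicle I[6]=chronicle II[9], then merger at chronicle I[9]=chronicle II[10], then launch at chronicle I[10]=chronicle II[11], then treaty at chronicle I[13]=chronicle II[12], then merger at chronicle I[14]=chronicle II[13]. The LCS DP gives dp[17][14] = 9, so this is optimal.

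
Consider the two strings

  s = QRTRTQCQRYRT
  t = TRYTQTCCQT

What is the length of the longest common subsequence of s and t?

Taking T [3,1], R [4,2], T [5,4], Q [6,5], C [7,8], Q [8,9], T [12,10] gives a common subsequence of length 7. The LCS DP gives dp[12][10] = 7, so this is optimal.

7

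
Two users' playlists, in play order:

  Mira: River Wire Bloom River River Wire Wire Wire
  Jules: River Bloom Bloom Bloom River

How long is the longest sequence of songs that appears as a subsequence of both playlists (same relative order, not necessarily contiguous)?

Match River (Mira #1, Jules #1), then Bloom (Mira #3, Jules #4), then River (Mira #5, Jules #5) — 3 songs in the same relative order in both. The LCS DP gives dp[8][5] = 3, so this is optimal.

3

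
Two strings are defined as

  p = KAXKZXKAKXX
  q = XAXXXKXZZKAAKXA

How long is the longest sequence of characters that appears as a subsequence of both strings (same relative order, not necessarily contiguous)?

Match A (p #2, q #2), X (p #3, q #5), K (p #4, q #6), Z (p #5, q #9), K (p #7, q #10), A (p #8, q #12), K (p #9, q #13), X (p #10, q #14) — 8 characters in the same relative order in both. The LCS DP gives dp[11][15] = 8, so this is optimal.

8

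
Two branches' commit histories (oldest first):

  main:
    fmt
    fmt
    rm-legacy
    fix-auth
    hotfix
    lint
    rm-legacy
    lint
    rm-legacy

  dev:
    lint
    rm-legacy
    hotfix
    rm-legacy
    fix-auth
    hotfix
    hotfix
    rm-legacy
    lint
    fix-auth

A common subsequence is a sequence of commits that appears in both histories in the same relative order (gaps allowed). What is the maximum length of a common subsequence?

One common subsequence of length 5: rm-legacy [3,4], then fix-auth [4,5], then hotfix [5,7], then rm-legacy [7,8], then lint [8,9]. dp[9][10] = 5 confirms this is the maximum.

5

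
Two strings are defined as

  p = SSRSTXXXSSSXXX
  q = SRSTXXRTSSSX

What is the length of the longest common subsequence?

Taking S (p #2, q #1), R (p #3, q #2), S (p #4, q #3), T (p #5, q #4), X (p #6, q #5), X (p #7, q #6), S (p #9, q #9), S (p #10, q #10), S (p #11, q #11), X (p #14, q #12) gives a common subsequence of length 10. The LCS DP gives dp[14][12] = 10, so this is optimal.

10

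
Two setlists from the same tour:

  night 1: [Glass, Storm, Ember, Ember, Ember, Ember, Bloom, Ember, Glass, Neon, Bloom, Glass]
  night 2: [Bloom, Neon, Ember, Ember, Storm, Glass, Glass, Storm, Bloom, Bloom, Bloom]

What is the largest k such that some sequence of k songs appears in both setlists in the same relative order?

Pick Glass [1,7], Storm [2,8], Bloom [7,10], Bloom [11,11]; all 4 songs appear in both, in order. Since dp[12][11] = 4, nothing longer is possible.

4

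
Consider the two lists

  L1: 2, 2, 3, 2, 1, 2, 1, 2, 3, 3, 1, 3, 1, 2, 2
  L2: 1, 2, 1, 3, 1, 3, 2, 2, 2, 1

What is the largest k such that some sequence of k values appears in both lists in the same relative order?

8

Let dp[i][j] be the LCS length of the first i values of L1 and the first j values of L2. dp[i][j] = dp[i-1][j-1]+1 when the i-th and j-th values match, else max(dp[i-1][j], dp[i][j-1]).
    ·  1  2  1  3  1  3  2  2  2  1
 ·  0  0  0  0  0  0  0  0  0  0  0
 2  0  0  1  1  1  1  1  1  1  1  1
 2  0  0  1  1  1  1  1  2  2  2  2
 3  0  0  1  1  2  2  2  2  2  2  2
 2  0  0  1  1  2  2  2  3  3  3  3
 1  0  1  1  2  2  3  3  3  3  3  4
 2  0  1  2  2  2  3  3  4  4  4  4
 1  0  1  2  3  3  3  3  4  4  4  5
 2  0  1  2  3  3  3  3  4  5  5  5
 3  0  1  2  3  4  4  4  4  5  5  5
 3  0  1  2  3  4  4  5  5  5  5  5
 1  0  1  2  3  4  5  5  5  5  5  6
 3  0  1  2  3  4  5  6  6  6  6  6
 1  0  1  2  3  4  5  6  6  6  6  7
 2  0  1  2  3  4  5  6  7  7  7  7
 2  0  1  2  3  4  5  6  7  8  8  8
dp[15][10] = 8. One LCS (by backtracking along matches): 1, 2, 1, 3, 1, 3, 2, 2.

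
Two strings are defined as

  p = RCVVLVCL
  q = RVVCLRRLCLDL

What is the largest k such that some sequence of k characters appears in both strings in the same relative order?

Match R at p[1]=q[1] → V at p[3]=q[2] → V at p[4]=q[3] → L at p[5]=q[8] → C at p[7]=q[9] → L at p[8]=q[12] — 6 characters in the same relative order in both. dp[8][12] = 6 confirms this is the maximum.

6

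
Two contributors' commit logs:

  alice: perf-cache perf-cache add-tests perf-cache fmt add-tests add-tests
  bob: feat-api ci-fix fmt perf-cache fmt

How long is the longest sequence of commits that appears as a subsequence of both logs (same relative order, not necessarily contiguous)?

2

Match perf-cache (alice #4, bob #4), fmt (alice #5, bob #5) — 2 commits in the same relative order in both. The LCS DP gives dp[7][5] = 2, so this is optimal.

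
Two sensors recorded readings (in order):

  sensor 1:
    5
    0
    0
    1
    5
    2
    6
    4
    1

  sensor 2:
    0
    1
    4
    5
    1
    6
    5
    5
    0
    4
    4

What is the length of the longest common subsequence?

Let dp[i][j] be the LCS length of the first i values of sensor 1 and the first j values of sensor 2. dp[i][j] = dp[i-1][j-1]+1 when the i-th and j-th values match, else max(dp[i-1][j], dp[i][j-1]).
    ·  0  1  4  5  1  6  5  5  0  4  4
 ·  0  0  0  0  0  0  0  0  0  0  0  0
 5  0  0  0  0  1  1  1  1  1  1  1  1
 0  0  1  1  1  1  1  1  1  1  2  2  2
 0  0  1  1  1  1  1  1  1  1  2  2  2
 1  0  1  2  2  2  2  2  2  2  2  2  2
 5  0  1  2  2  3  3  3  3  3  3  3  3
 2  0  1  2  2  3  3  3  3  3  3  3  3
 6  0  1  2  2  3  3  4  4  4  4  4  4
 4  0  1  2  3  3  3  4  4  4  4  5  5
 1  0  1  2  3  3  4  4  4  4  4  5  5
dp[9][11] = 5. One LCS (by backtracking along matches): 0, 1, 5, 6, 4.

5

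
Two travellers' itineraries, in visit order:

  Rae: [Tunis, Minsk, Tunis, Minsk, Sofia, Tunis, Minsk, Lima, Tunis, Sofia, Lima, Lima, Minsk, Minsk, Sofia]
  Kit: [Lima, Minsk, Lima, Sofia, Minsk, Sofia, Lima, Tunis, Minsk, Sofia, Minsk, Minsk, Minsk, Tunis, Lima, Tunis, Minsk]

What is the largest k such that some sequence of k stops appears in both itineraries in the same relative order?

8

Pick Minsk at Rae[2]=Kit[5], then Tunis at Rae[3]=Kit[8], then Minsk at Rae[4]=Kit[9], then Sofia at Rae[5]=Kit[10], then Tunis at Rae[6]=Kit[14], then Lima at Rae[8]=Kit[15], then Tunis at Rae[9]=Kit[16], then Minsk at Rae[14]=Kit[17]; all 8 stops appear in both, in order. The LCS DP gives dp[15][17] = 8, so this is optimal.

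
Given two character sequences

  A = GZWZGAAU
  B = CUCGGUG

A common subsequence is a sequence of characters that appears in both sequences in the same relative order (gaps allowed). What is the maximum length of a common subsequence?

Match G [1,4]; then G [5,5]; then U [8,6] — 3 characters in the same relative order in both. dp[8][7] = 3 confirms this is the maximum.

3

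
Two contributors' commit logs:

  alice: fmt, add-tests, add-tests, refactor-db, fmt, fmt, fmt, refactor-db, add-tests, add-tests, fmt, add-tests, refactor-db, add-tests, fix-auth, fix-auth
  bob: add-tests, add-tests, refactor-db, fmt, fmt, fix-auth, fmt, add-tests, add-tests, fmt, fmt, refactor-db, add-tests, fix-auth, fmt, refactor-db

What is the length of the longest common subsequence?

12

One common subsequence of length 12: add-tests [2,1], then add-tests [3,2], then refactor-db [4,3], then fmt [5,4], then fmt [6,5], then fmt [7,7], then add-tests [9,8], then add-tests [10,9], then fmt [11,11], then refactor-db [13,12], then add-tests [14,13], then fix-auth [15,14]. Since dp[16][16] = 12, nothing longer is possible.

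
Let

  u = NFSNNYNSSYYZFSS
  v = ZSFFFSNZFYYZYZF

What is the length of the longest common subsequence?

8

Taking F [2,5]; then S [3,6]; then N [4,7]; then Y [6,10]; then Y [10,11]; then Y [11,13]; then Z [12,14]; then F [13,15] gives a common subsequence of length 8. dp[15][15] = 8 confirms this is the maximum.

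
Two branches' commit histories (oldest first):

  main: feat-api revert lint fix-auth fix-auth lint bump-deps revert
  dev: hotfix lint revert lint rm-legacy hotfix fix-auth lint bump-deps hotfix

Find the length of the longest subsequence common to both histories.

Taking revert [2,3], lint [3,4], fix-auth [5,7], lint [6,8], bump-deps [7,9] gives a common subsequence of length 5. The LCS DP gives dp[8][10] = 5, so this is optimal.

5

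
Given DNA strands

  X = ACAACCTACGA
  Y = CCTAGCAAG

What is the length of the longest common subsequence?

6

Pick C [5,1], C [6,2], T [7,3], A [8,4], C [9,6], G [10,9]; all 6 bases appear in both, in order. Since dp[11][9] = 6, nothing longer is possible.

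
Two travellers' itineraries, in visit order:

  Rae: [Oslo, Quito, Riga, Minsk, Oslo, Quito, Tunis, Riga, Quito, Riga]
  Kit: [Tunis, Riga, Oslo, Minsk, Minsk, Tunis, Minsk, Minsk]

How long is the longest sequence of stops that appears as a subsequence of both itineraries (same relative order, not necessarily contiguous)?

3

One common subsequence of length 3: Oslo (Rae #1, Kit #3), Minsk (Rae #4, Kit #5), Tunis (Rae #7, Kit #6). The LCS DP gives dp[10][8] = 3, so this is optimal.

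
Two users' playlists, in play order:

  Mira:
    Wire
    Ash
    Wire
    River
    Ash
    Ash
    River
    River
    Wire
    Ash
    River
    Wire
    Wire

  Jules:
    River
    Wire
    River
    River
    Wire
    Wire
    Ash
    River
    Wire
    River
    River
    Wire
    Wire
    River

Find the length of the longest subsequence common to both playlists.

Pick Wire (Mira #1, Jules #5), then Wire (Mira #3, Jules #6), then Ash (Mira #6, Jules #7), then River (Mira #7, Jules #8), then River (Mira #8, Jules #10), then River (Mira #11, Jules #11), then Wire (Mira #12, Jules #12), then Wire (Mira #13, Jules #13); all 8 songs appear in both, in order, and the DP table's final entry dp[13][14] is also 8, so no common subsequence is longer.

8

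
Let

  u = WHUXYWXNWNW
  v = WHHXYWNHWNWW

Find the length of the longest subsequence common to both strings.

Let dp[i][j] be the LCS length of the first i characters of u and the first j characters of v. dp[i][j] = dp[i-1][j-1]+1 when the i-th and j-th characters match, else max(dp[i-1][j], dp[i][j-1]).
    ·  W  H  H  X  Y  W  N  H  W  N  W  W
 ·  0  0  0  0  0  0  0  0  0  0  0  0  0
 W  0  1  1  1  1  1  1  1  1  1  1  1  1
 H  0  1  2  2  2  2  2  2  2  2  2  2  2
 U  0  1  2  2  2  2  2  2  2  2  2  2  2
 X  0  1  2  2  3  3  3  3  3  3  3  3  3
 Y  0  1  2  2  3  4  4  4  4  4  4  4  4
 W  0  1  2  2  3  4  5  5  5  5  5  5  5
 X  0  1  2  2  3  4  5  5  5  5  5  5  5
 N  0  1  2  2  3  4  5  6  6  6  6  6  6
 W  0  1  2  2  3  4  5  6  6  7  7  7  7
 N  0  1  2  2  3  4  5  6  6  7  8  8  8
 W  0  1  2  2  3  4  5  6  6  7  8  9  9
dp[11][12] = 9. One LCS (by backtracking along matches): WHXYWNWNW.

9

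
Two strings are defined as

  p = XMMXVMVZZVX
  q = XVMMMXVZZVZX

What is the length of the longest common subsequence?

Let dp[i][j] be the LCS length of the first i characters of p and the first j characters of q. dp[i][j] = dp[i-1][j-1]+1 when the i-th and j-th characters match, else max(dp[i-1][j], dp[i][j-1]).
    ·  X  V  M  M  M  X  V  Z  Z  V  Z  X
 ·  0  0  0  0  0  0  0  0  0  0  0  0  0
 X  0  1  1  1  1  1  1  1  1  1  1  1  1
 M  0  1  1  2  2  2  2  2  2  2  2  2  2
 M  0  1  1  2  3  3  3  3  3  3  3  3  3
 X  0  1  1  2  3  3  4  4  4  4  4  4  4
 V  0  1  2  2  3  3  4  5  5  5  5  5  5
 M  0  1  2  3  3  4  4  5  5  5  5  5  5
 V  0  1  2  3  3  4  4  5  5  5  6  6  6
 Z  0  1  2  3  3  4  4  5  6  6  6  7  7
 Z  0  1  2  3  3  4  4  5  6  7  7  7  7
 V  0  1  2  3  3  4  4  5  6  7  8  8  8
 X  0  1  2  3  3  4  5  5  6  7  8  8  9
dp[11][12] = 9. One LCS (by backtracking along matches): XMMXVZZVX.

9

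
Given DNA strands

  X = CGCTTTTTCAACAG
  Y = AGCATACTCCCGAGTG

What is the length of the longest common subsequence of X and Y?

Taking G (X #2, Y #2) → C (X #3, Y #3) → T (X #4, Y #5) → T (X #5, Y #8) → C (X #9, Y #10) → C (X #12, Y #11) → A (X #13, Y #13) → G (X #14, Y #16) gives a common subsequence of length 8, and the DP table's final entry dp[14][16] is also 8, so no common subsequence is longer.

8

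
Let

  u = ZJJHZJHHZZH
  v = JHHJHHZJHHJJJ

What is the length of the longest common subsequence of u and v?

7

Let dp[i][j] be the LCS length of the first i characters of u and the first j characters of v. dp[i][j] = dp[i-1][j-1]+1 when the i-th and j-th characters match, else max(dp[i-1][j], dp[i][j-1]).
    ·  J  H  H  J  H  H  Z  J  H  H  J  J  J
 ·  0  0  0  0  0  0  0  0  0  0  0  0  0  0
 Z  0  0  0  0  0  0  0  1  1  1  1  1  1  1
 J  0  1  1  1  1  1  1  1  2  2  2  2  2  2
 J  0  1  1  1  2  2  2  2  2  2  2  3  3  3
 H  0  1  2  2  2  3  3  3  3  3  3  3  3  3
 Z  0  1  2  2  2  3  3  4  4  4  4  4  4  4
 J  0  1  2  2  3  3  3  4  5  5  5  5  5  5
 H  0  1  2  3  3  4  4  4  5  6  6  6  6  6
 H  0  1  2  3  3  4  5  5  5  6  7  7  7  7
 Z  0  1  2  3  3  4  5  6  6  6  7  7  7  7
 Z  0  1  2  3  3  4  5  6  6  6  7  7  7  7
 H  0  1  2  3  3  4  5  6  6  7  7  7  7  7
dp[11][13] = 7. One LCS (by backtracking along matches): JJHZJHH.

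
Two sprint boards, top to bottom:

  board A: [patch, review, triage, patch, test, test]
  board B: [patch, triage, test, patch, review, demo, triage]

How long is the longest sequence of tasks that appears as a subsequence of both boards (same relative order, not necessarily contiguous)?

3

One common subsequence of length 3: patch at board A[1]=board B[4], then review at board A[2]=board B[5], then triage at board A[3]=board B[7]. dp[6][7] = 3 confirms this is the maximum.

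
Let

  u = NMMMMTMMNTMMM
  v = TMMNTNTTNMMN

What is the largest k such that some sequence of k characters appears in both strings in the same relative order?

Pick M at u[2]=v[2], then M at u[3]=v[3], then T at u[6]=v[5], then N at u[9]=v[6], then T at u[10]=v[8], then M at u[11]=v[10], then M at u[12]=v[11]; all 7 characters appear in both, in order, and the DP table's final entry dp[13][12] is also 7, so no common subsequence is longer.

7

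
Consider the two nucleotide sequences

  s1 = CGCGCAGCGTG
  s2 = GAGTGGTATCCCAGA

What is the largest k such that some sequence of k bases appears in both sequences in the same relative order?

Pick G [2,1], G [4,3], G [7,5], G [9,6], T [10,9], G [11,14]; all 6 bases appear in both, in order, and the DP table's final entry dp[11][15] is also 6, so no common subsequence is longer.

6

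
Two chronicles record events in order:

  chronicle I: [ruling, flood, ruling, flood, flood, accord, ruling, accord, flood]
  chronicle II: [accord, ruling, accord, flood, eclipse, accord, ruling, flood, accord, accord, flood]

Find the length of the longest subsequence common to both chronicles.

Match ruling at chronicle I[1]=chronicle II[2]; then flood at chronicle I[2]=chronicle II[4]; then ruling at chronicle I[3]=chronicle II[7]; then flood at chronicle I[5]=chronicle II[8]; then accord at chronicle I[6]=chronicle II[9]; then accord at chronicle I[8]=chronicle II[10]; then flood at chronicle I[9]=chronicle II[11] — 7 events in the same relative order in both. The LCS DP gives dp[9][11] = 7, so this is optimal.

7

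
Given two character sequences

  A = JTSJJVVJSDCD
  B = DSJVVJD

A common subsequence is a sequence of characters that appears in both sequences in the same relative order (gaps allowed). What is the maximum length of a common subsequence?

6

One common subsequence of length 6: S [3,2], then J [5,3], then V [6,4], then V [7,5], then J [8,6], then D [12,7]. Since dp[12][7] = 6, nothing longer is possible.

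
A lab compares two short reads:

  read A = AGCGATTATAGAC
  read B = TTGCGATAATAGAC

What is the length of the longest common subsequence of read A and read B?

Taking G (read A #2, read B #3); then C (read A #3, read B #4); then G (read A #4, read B #5); then A (read A #5, read B #6); then T (read A #6, read B #7); then A (read A #8, read B #9); then T (read A #9, read B #10); then A (read A #10, read B #11); then G (read A #11, read B #12); then A (read A #12, read B #13); then C (read A #13, read B #14) gives a common subsequence of length 11. dp[13][14] = 11 confirms this is the maximum.

11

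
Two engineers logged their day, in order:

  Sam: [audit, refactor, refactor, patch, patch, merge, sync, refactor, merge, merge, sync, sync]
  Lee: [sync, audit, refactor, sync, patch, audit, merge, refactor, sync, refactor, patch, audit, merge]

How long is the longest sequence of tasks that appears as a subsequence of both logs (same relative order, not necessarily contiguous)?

Pick audit at Sam[1]=Lee[2] → refactor at Sam[2]=Lee[3] → patch at Sam[4]=Lee[5] → merge at Sam[6]=Lee[7] → sync at Sam[7]=Lee[9] → refactor at Sam[8]=Lee[10] → merge at Sam[10]=Lee[13]; all 7 tasks appear in both, in order. Since dp[12][13] = 7, nothing longer is possible.

7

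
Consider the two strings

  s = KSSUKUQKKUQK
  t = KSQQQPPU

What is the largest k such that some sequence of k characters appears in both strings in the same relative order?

Taking K at s[1]=t[1], then S at s[2]=t[2], then Q at s[7]=t[5], then U at s[10]=t[8] gives a common subsequence of length 4. dp[12][8] = 4 confirms this is the maximum.

4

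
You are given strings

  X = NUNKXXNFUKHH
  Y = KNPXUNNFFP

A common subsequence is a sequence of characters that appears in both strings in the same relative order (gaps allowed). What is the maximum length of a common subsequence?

Match N (X #1, Y #2), then U (X #2, Y #5), then N (X #3, Y #6), then N (X #7, Y #7), then F (X #8, Y #9) — 5 characters in the same relative order in both. The LCS DP gives dp[12][10] = 5, so this is optimal.

5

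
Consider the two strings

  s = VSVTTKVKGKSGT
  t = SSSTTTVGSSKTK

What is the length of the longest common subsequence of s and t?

7

Taking S [2,3]; then T [4,5]; then T [5,6]; then V [7,7]; then G [9,8]; then K [10,11]; then T [13,12] gives a common subsequence of length 7. The LCS DP gives dp[13][13] = 7, so this is optimal.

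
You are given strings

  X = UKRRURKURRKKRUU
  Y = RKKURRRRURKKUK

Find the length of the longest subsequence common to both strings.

Match U at X[1]=Y[4]; then R at X[3]=Y[6]; then R at X[4]=Y[7]; then R at X[6]=Y[8]; then U at X[8]=Y[9]; then R at X[10]=Y[10]; then K at X[11]=Y[11]; then K at X[12]=Y[12]; then U at X[14]=Y[13] — 9 characters in the same relative order in both. Since dp[15][14] = 9, nothing longer is possible.

9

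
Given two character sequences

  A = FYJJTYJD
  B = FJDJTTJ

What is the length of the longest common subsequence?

Match F at A[1]=B[1], then J at A[3]=B[2], then J at A[4]=B[4], then T at A[5]=B[6], then J at A[7]=B[7] — 5 characters in the same relative order in both. Since dp[8][7] = 5, nothing longer is possible.

5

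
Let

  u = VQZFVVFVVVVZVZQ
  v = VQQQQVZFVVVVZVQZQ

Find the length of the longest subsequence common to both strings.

12

One common subsequence of length 12: V at u[1]=v[1]; then Q at u[2]=v[5]; then Z at u[3]=v[7]; then F at u[7]=v[8]; then V at u[8]=v[9]; then V at u[9]=v[10]; then V at u[10]=v[11]; then V at u[11]=v[12]; then Z at u[12]=v[13]; then V at u[13]=v[14]; then Z at u[14]=v[16]; then Q at u[15]=v[17], and the DP table's final entry dp[15][17] is also 12, so no common subsequence is longer.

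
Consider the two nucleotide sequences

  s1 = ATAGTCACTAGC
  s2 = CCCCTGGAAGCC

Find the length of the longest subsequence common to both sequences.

6

Let dp[i][j] be the LCS length of the first i bases of s1 and the first j bases of s2. dp[i][j] = dp[i-1][j-1]+1 when the i-th and j-th bases match, else max(dp[i-1][j], dp[i][j-1]).
    ·  C  C  C  C  T  G  G  A  A  G  C  C
 ·  0  0  0  0  0  0  0  0  0  0  0  0  0
 A  0  0  0  0  0  0  0  0  1  1  1  1  1
 T  0  0  0  0  0  1  1  1  1  1  1  1  1
 A  0  0  0  0  0  1  1  1  2  2  2  2  2
 G  0  0  0  0  0  1  2  2  2  2  3  3  3
 T  0  0  0  0  0  1  2  2  2  2  3  3  3
 C  0  1  1  1  1  1  2  2  2  2  3  4  4
 A  0  1  1  1  1  1  2  2  3  3  3  4  4
 C  0  1  2  2  2  2  2  2  3  3  3  4  5
 T  0  1  2  2  2  3  3  3  3  3  3  4  5
 A  0  1  2  2  2  3  3  3  4  4  4  4  5
 G  0  1  2  2  2  3  4  4  4  4  5  5  5
 C  0  1  2  3  3  3  4  4  4  4  5  6  6
dp[12][12] = 6. One LCS (by backtracking along matches): TGAAGC.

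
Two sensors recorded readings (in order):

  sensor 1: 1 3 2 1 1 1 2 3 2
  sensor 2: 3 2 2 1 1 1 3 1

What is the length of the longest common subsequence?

6

Let dp[i][j] be the LCS length of the first i values of sensor 1 and the first j values of sensor 2. dp[i][j] = dp[i-1][j-1]+1 when the i-th and j-th values match, else max(dp[i-1][j], dp[i][j-1]).
    ·  3  2  2  1  1  1  3  1
 ·  0  0  0  0  0  0  0  0  0
 1  0  0  0  0  1  1  1  1  1
 3  0  1  1  1  1  1  1  2  2
 2  0  1  2  2  2  2  2  2  2
 1  0  1  2  2  3  3  3  3  3
 1  0  1  2  2  3  4  4  4  4
 1  0  1  2  2  3  4  5  5  5
 2  0  1  2  3  3  4  5  5  5
 3  0  1  2  3  3  4  5  6  6
 2  0  1  2  3  3  4  5  6  6
dp[9][8] = 6. One LCS (by backtracking along matches): 3, 2, 1, 1, 1, 3.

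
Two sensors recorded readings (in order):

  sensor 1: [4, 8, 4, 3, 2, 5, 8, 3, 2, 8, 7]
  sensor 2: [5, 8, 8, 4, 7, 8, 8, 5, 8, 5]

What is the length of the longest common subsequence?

4

One common subsequence of length 4: 4 at sensor 1[1]=sensor 2[4]; then 8 at sensor 1[2]=sensor 2[7]; then 5 at sensor 1[6]=sensor 2[8]; then 8 at sensor 1[7]=sensor 2[9]. Since dp[11][10] = 4, nothing longer is possible.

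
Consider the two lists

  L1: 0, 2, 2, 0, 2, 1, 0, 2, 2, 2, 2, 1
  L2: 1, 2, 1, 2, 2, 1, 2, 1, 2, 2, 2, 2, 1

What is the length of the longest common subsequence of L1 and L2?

9

Match 2 [2,4] → 2 [3,5] → 2 [5,7] → 1 [6,8] → 2 [8,9] → 2 [9,10] → 2 [10,11] → 2 [11,12] → 1 [12,13] — 9 values in the same relative order in both, and the DP table's final entry dp[12][13] is also 9, so no common subsequence is longer.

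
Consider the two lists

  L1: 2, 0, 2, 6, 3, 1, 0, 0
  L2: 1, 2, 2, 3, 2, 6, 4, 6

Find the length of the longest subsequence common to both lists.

One common subsequence of length 3: 2 (L1 #1, L2 #3), 2 (L1 #3, L2 #5), 6 (L1 #4, L2 #8). Since dp[8][8] = 3, nothing longer is possible.

3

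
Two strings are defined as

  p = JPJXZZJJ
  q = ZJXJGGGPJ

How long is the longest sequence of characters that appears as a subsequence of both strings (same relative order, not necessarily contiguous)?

4

Let dp[i][j] be the LCS length of the first i characters of p and the first j characters of q. dp[i][j] = dp[i-1][j-1]+1 when the i-th and j-th characters match, else max(dp[i-1][j], dp[i][j-1]).
    ·  Z  J  X  J  G  G  G  P  J
 ·  0  0  0  0  0  0  0  0  0  0
 J  0  0  1  1  1  1  1  1  1  1
 P  0  0  1  1  1  1  1  1  2  2
 J  0  0  1  1  2  2  2  2  2  3
 X  0  0  1  2  2  2  2  2  2  3
 Z  0  1  1  2  2  2  2  2  2  3
 Z  0  1  1  2  2  2  2  2  2  3
 J  0  1  2  2  3  3  3  3  3  3
 J  0  1  2  2  3  3  3  3  3  4
dp[8][9] = 4. One LCS (by backtracking along matches): JXJJ.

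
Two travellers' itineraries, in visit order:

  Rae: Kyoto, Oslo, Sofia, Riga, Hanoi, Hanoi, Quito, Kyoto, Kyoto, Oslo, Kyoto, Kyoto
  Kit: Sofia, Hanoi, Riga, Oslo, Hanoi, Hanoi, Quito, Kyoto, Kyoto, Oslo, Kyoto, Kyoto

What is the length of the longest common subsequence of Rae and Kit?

10

Pick Sofia at Rae[3]=Kit[1], Riga at Rae[4]=Kit[3], Hanoi at Rae[5]=Kit[5], Hanoi at Rae[6]=Kit[6], Quito at Rae[7]=Kit[7], Kyoto at Rae[8]=Kit[8], Kyoto at Rae[9]=Kit[9], Oslo at Rae[10]=Kit[10], Kyoto at Rae[11]=Kit[11], Kyoto at Rae[12]=Kit[12]; all 10 stops appear in both, in order, and the DP table's final entry dp[12][12] is also 10, so no common subsequence is longer.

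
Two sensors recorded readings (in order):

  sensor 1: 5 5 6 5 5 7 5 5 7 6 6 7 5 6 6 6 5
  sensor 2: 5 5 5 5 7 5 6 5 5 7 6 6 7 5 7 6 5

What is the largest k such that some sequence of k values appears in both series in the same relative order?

Match 5 [1,1], then 5 [2,2], then 5 [4,3], then 5 [5,4], then 7 [6,5], then 5 [7,8], then 5 [8,9], then 7 [9,10], then 6 [10,11], then 6 [11,12], then 7 [12,13], then 5 [13,14], then 6 [16,16], then 5 [17,17] — 14 values in the same relative order in both. Since dp[17][17] = 14, nothing longer is possible.

14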